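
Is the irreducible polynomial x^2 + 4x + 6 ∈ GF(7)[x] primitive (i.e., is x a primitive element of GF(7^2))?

Write f(x) = x^2 + 4x + 6.
|GF(7^2)^×| = 7^2 − 1 = 48. Prime factorization: 48 = 2^4·3.
f is primitive ⇔ x has order 48 in GF(7)[x]/(f), i.e. x^(48/q) ≠ 1 for each prime q | 48.
x^(24) mod f = 6.
x^(16) mod f = 1
Since x^(16) = 1, the order of x divides 16 < 48; not primitive.

No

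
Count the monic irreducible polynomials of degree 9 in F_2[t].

Gauss's count: N_{2}(9) = (1/9) Σ_{d|9} μ(9/d)·2^d.
Divisors of 9: 1, 3, 9; μ(9/d) for each: 0, -1, 1.
Σ = − 2^3 + 2^9 = 504.
N = 504/9 = 56.

56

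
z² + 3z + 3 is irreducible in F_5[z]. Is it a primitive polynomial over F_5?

Yes

Write f(z) = z² + 3z + 3.
|GF(5^2)^×| = 5^2 − 1 = 24. Prime factorization: 24 = 2^3·3.
f is primitive ⇔ z has order 24 in GF(5)[z]/(f), i.e. z^(24/q) ≠ 1 for each prime q | 24.
z^(12) mod f = 4.
z^(8) mod f = z + 1.
None equal 1, so z has full order 24; f is primitive.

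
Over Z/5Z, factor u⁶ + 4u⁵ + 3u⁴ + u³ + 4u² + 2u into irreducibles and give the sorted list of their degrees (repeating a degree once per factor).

1, 1, 4

Write f(u) = u⁶ + 4u⁵ + 3u⁴ + u³ + 4u² + 2u.
Roots in Z/5Z: f(0) = 0 → root; f(1) = 0 → root; f(2) = 3; f(3) = 3; f(4) = 1.
Linear factors from roots: (u), (u + 4).
Complete factorization: f(u) = (u)·(u + 4)·(u⁴ + 3u² + 4u + 3).
Factor degrees with multiplicity: 1 + 1 + 4 = 6.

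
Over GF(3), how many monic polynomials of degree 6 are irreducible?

Gauss's count: N_{3}(6) = (1/6) Σ_{d|6} μ(6/d)·3^d.
Divisors of 6: 1, 2, 3, 6; μ(6/d) for each: 1, -1, -1, 1.
Σ = 3^1 − 3^2 − 3^3 + 3^6 = 696.
N = 696/6 = 116.

116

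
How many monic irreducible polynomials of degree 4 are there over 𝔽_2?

3

x^(2^4) − x is the product of all monic irreducibles of degree dividing 4; Möbius inversion gives N = (1/4) Σ μ(4/d)·2^d.
Divisors of 4: 1, 2, 4; μ(4/d) for each: 0, -1, 1.
Σ = − 2^2 + 2^4 = 12.
N = 12/4 = 3.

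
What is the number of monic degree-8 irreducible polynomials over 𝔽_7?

Gauss's count: N_{7}(8) = (1/8) Σ_{d|8} μ(8/d)·7^d.
Divisors of 8: 1, 2, 4, 8; μ(8/d) for each: 0, 0, -1, 1.
Σ = − 7^4 + 7^8 = 5762400.
N = 5762400/8 = 720300.

720300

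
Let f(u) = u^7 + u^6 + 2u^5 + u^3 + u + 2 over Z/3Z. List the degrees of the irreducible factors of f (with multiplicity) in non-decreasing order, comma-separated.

Roots in Z/3Z: f(0) = 2; f(1) = 2; f(2) = 1.
Complete factorization: f(u) = (u^7 + u^6 + 2u^5 + u^3 + u + 2).
Factor degrees with multiplicity: 7 = 7.

7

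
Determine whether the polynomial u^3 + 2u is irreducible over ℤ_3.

No

Write f(u) = u^3 + 2u.
Check for roots in ℤ_3: f(0) = 0 → root; f(1) = 0 → root; f(2) = 0 → root.
f(0) = 0, so (u) divides f(u); f is reducible.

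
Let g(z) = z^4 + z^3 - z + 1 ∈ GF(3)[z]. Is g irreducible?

Yes

Check for roots in GF(3): g(0) = 1; g(1) = 2; g(2) = 2.
No roots, so no linear factors.
Monic irreducibles of degree 2 over GF(3): z^2 + 1, z^2 + z - 1, z^2 - z - 1.
None of them divide g (all give nonzero remainder).
No irreducible factor of degree ≤ 2 exists, so g is irreducible over GF(3).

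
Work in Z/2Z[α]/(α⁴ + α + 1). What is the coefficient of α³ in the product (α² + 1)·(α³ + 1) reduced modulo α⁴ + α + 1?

1

Multiply in Z/2Z[α]: (α² + 1)·(α³ + 1) = α⁵ + α³ + α² + 1.
Reduce using α⁴ ≡ α + 1 (mod α⁴ + α + 1).
Reduced: α³ + α + 1.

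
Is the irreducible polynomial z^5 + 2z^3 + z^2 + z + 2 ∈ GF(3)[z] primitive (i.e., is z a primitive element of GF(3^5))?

No

Write f(z) = z^5 + 2z^3 + z^2 + z + 2.
|GF(3^5)^×| = 3^5 − 1 = 242. Prime factorization: 242 = 2·11^2.
f is primitive ⇔ z has order 242 in GF(3)[z]/(f), i.e. z^(242/q) ≠ 1 for each prime q | 242.
z^(121) mod f = 1
z^(22) mod f = 2z^3 + z^2.
Since z^(121) = 1, the order of z divides 121 < 242; not primitive.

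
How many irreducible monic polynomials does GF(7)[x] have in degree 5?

The number of monic irreducibles of degree 5 over GF(7) is (1/5)·Σ_{d∣5} μ(5/d) 7^d.
Divisors of 5: 1, 5; μ(5/d) for each: -1, 1.
Σ = − 7^1 + 7^5 = 16800.
N = 16800/5 = 3360.

3360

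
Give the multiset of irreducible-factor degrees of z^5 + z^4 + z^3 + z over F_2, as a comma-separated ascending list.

Write f(z) = z^5 + z^4 + z^3 + z.
Roots in F_2: f(0) = 0 → root; f(1) = 0 → root.
Linear factors from roots: (z), (z + 1).
Complete factorization: f(z) = (z)·(z + 1)·(z^3 + z + 1).
Factor degrees with multiplicity: 1 + 1 + 3 = 5.

1, 1, 3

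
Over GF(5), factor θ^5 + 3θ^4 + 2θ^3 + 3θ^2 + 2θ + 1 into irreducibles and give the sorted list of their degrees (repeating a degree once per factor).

5

Write g(θ) = θ^5 + 3θ^4 + 2θ^3 + 3θ^2 + 2θ + 1.
Roots in GF(5): g(0) = 1; g(1) = 2; g(2) = 3; g(3) = 4; g(4) = 2.
Complete factorization: g(θ) = (θ^5 + 3θ^4 + 2θ^3 + 3θ^2 + 2θ + 1).
Factor degrees with multiplicity: 5 = 5.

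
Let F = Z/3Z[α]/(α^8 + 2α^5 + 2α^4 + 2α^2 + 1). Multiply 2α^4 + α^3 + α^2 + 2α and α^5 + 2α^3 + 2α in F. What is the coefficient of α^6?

0

Multiply in Z/3Z[α]: (2α^4 + α^3 + α^2 + 2α)·(α^5 + 2α^3 + 2α) = 2α^9 + α^8 + 2α^7 + α^6 + 2α^3 + α^2.
Reduce using α^8 ≡ α^5 + α^4 + α^2 + 2 (mod α^8 + 2α^5 + 2α^4 + 2α^2 + 1).
Reduced: 2α^7 + α^4 + α^3 + 2α^2 + α + 2.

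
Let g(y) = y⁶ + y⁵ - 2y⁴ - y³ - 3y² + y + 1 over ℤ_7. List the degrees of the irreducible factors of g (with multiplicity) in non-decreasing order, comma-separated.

1, 2, 3

Linear factors from roots: (y + 3).
Complete factorization: g(y) = (y + 3)·(y² + y - 3)·(y³ - 3y² + 3y + 3).
Factor degrees with multiplicity: 1 + 2 + 3 = 6.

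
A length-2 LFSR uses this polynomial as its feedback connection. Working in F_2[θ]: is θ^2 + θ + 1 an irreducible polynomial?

Write P(θ) = θ^2 + θ + 1.
Check for roots in F_2: P(0) = 1; P(1) = 1.
No roots. A degree-2 polynomial over a field with no linear factor is irreducible.

Yes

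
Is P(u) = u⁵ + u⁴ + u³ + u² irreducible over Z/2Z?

No

Check for roots in Z/2Z: P(0) = 0 → root; P(1) = 0 → root.
P(0) = 0, so (u) divides P(u); P is reducible.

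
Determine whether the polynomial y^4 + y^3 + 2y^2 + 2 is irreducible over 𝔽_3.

No

Write m(y) = y^4 + y^3 + 2y^2 + 2.
Check for roots in 𝔽_3: m(0) = 2; m(1) = 0 → root; m(2) = 1.
m(1) = 0, so (y − 1) divides m(y); m is reducible.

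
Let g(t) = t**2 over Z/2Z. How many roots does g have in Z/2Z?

1

Evaluate at each of the 2 elements of Z/2Z:
g(0) = 0 → root; g(1) = 1.
Roots: {0}.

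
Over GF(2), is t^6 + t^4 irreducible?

Write g(t) = t^6 + t^4.
Check for roots in GF(2): g(0) = 0 → root; g(1) = 0 → root.
g(0) = 0, so (t) divides g(t); g is reducible.

No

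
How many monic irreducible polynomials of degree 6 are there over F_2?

Gauss's count: N_{2}(6) = (1/6) Σ_{d|6} μ(6/d)·2^d.
Divisors of 6: 1, 2, 3, 6; μ(6/d) for each: 1, -1, -1, 1.
Σ = 2^1 − 2^2 − 2^3 + 2^6 = 54.
N = 54/6 = 9.

9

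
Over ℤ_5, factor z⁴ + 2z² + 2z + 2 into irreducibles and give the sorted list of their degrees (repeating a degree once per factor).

Write f(z) = z⁴ + 2z² + 2z + 2.
Roots in ℤ_5: f(0) = 2; f(1) = 2; f(2) = 0 → root; f(3) = 2; f(4) = 3.
Linear factors from roots: (z - 2).
Complete factorization: f(z) = (z - 2)·(z³ + 2z² + z - 1).
Factor degrees with multiplicity: 1 + 3 = 4.

1, 3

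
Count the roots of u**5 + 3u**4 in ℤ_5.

2

Write P(u) = u**5 + 3u**4.
Evaluate at each of the 5 elements of ℤ_5:
P(0) = 0 → root; P(1) = 4; P(2) = 0 → root; P(3) = 1; P(4) = 2.
Roots: {0, 2}.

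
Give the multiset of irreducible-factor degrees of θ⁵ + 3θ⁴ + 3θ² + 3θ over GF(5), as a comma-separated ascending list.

1, 1, 3

Write h(θ) = θ⁵ + 3θ⁴ + 3θ² + 3θ.
Roots in GF(5): h(0) = 0 → root; h(1) = 0 → root; h(2) = 3; h(3) = 2; h(4) = 2.
Linear factors from roots: (θ), (θ + 4).
Complete factorization: h(θ) = (θ)·(θ + 4)·(θ³ + 4θ² + 4θ + 2).
Factor degrees with multiplicity: 1 + 1 + 3 = 5.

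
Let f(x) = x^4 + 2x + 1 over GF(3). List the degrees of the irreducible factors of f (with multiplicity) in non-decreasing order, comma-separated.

Roots in GF(3): f(0) = 1; f(1) = 1; f(2) = 0 → root.
Linear factors from roots: (x + 1).
Complete factorization: f(x) = (x + 1)·(x^3 + 2x^2 + x + 1).
Factor degrees with multiplicity: 1 + 3 = 4.

1, 3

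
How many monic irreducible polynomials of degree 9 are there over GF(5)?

217000

By the necklace-counting formula, N_5(9) = (1/9) Σ_{d|9} μ(9/d)·5^d.
Divisors of 9: 1, 3, 9; μ(9/d) for each: 0, -1, 1.
Σ = − 5^3 + 5^9 = 1953000.
N = 1953000/9 = 217000.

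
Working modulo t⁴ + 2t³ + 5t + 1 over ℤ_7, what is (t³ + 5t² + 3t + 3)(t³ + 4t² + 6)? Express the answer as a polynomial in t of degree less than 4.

5t^3 + 6t^2 + t + 2

Multiply in ℤ_7[t]: (t³ + 5t² + 3t + 3)·(t³ + 4t² + 6) = t⁶ + 2t⁵ + 2t⁴ + 4t + 4.
Reduce using t⁴ ≡ 5t³ + 2t + 6 (mod t⁴ + 2t³ + 5t + 1).
Reduced: 5t³ + 6t² + t + 2.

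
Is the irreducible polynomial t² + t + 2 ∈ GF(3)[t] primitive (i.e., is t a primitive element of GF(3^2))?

Yes

Write f(t) = t² + t + 2.
|GF(3^2)^×| = 3^2 − 1 = 8. Prime factorization: 8 = 2^3.
f is primitive ⇔ t has order 8 in GF(3)[t]/(f), i.e. t^(8/q) ≠ 1 for each prime q | 8.
t^(4) mod f = 2.
None equal 1, so t has full order 8; f is primitive.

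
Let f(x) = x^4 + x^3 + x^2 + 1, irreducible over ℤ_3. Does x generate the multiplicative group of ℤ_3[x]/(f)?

No

|GF(3^4)^×| = 3^4 − 1 = 80. Prime factorization: 80 = 2^4·5.
f is primitive ⇔ x has order 80 in GF(3)[x]/(f), i.e. x^(80/q) ≠ 1 for each prime q | 80.
x^(40) mod f = 1
x^(16) mod f = 2x^3 + x^2 + x.
Since x^(40) = 1, the order of x divides 40 < 80; not primitive.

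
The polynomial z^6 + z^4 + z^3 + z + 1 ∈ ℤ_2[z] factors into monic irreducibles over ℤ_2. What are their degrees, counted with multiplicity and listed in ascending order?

6

Write h(z) = z^6 + z^4 + z^3 + z + 1.
Roots in ℤ_2: h(0) = 1; h(1) = 1.
Complete factorization: h(z) = (z^6 + z^4 + z^3 + z + 1).
Factor degrees with multiplicity: 6 = 6.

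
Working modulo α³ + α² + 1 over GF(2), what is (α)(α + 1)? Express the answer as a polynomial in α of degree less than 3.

α^2 + α

Multiply in GF(2)[α]: (α)·(α + 1) = α² + α.
Reduced: α² + α.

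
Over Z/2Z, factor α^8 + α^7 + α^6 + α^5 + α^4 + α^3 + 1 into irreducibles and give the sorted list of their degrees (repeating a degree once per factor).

Write g(α) = α^8 + α^7 + α^6 + α^5 + α^4 + α^3 + 1.
Roots in Z/2Z: g(0) = 1; g(1) = 1.
Complete factorization: g(α) = (α^8 + α^7 + α^6 + α^5 + α^4 + α^3 + 1).
Factor degrees with multiplicity: 8 = 8.

8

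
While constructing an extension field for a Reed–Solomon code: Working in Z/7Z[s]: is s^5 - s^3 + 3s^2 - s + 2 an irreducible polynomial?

Write P(s) = s^5 - s^3 + 3s^2 - s + 2.
Check for roots in Z/7Z: P(0) = 2; P(1) = 4; P(2) = 1; P(3) = 4; P(4) = 5; P(5) = 6; P(6) = 6.
No roots, so no linear factors.
Degree-2 irreducible divisors: test the 21 monic irreducibles of degree 2 over GF(7).
None of them divide P (all give nonzero remainder).
No irreducible factor of degree ≤ 2 exists, so P is irreducible over GF(7).

Yes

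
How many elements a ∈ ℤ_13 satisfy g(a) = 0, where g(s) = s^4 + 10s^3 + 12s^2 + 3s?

Evaluate at each of the 13 elements of ℤ_13:
g(0) = 0 → root; g(1) = 0 → root; g(2) = 7; g(3) = 0 → root; g(4) = 8; g(5) = 6; g(6) = 6; g(7) = 5; g(8) = 11; g(9) = 4; g(10) = 1; g(11) = 4; g(12) = 0 → root.
Roots: {0, 1, 3, 12}.

4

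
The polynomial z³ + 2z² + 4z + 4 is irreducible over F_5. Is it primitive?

Write f(z) = z³ + 2z² + 4z + 4.
|GF(5^3)^×| = 5^3 − 1 = 124. Prime factorization: 124 = 2^2·31.
f is primitive ⇔ z has order 124 in GF(5)[z]/(f), i.e. z^(124/q) ≠ 1 for each prime q | 124.
z^(62) mod f = 1
z^(4) mod f = 4z + 3.
Since z^(62) = 1, the order of z divides 62 < 124; not primitive.

No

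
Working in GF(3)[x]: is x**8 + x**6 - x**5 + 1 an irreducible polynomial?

Yes

Write P(x) = x**8 + x**6 - x**5 + 1.
Check for roots in GF(3): P(0) = 1; P(1) = 2; P(2) = 1.
No roots, so no linear factors.
Monic irreducibles of degree 2 over GF(3): x**2 + 1, x**2 + x - 1, x**2 - x - 1.
None of them divide P (all give nonzero remainder).
Degree-3 irreducible divisors: test the 8 monic irreducibles of degree 3 over GF(3).
None of them divide P (all give nonzero remainder).
Degree-4 irreducible divisors: test the 18 monic irreducibles of degree 4 over GF(3).
None of them divide P (all give nonzero remainder).
No irreducible factor of degree ≤ 4 exists, so P is irreducible over GF(3).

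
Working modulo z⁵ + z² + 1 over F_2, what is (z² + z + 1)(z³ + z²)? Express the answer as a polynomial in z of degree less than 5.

1

Multiply in F_2[z]: (z² + z + 1)·(z³ + z²) = z⁵ + z².
Reduce using z⁵ ≡ z² + 1 (mod z⁵ + z² + 1).
Reduced: 1.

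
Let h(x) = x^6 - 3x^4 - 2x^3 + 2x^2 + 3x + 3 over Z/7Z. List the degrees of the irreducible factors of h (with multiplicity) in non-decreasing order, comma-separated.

Linear factors from roots: (x - 3).
Complete factorization: h(x) = (x - 3)·(x^2 + 2)·(x^3 + 3x^2 - 3x + 3).
Factor degrees with multiplicity: 1 + 2 + 3 = 6.

1, 2, 3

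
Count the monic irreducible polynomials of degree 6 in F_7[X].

The number of monic irreducibles of degree 6 over GF(7) is (1/6)·Σ_{d∣6} μ(6/d) 7^d.
Divisors of 6: 1, 2, 3, 6; μ(6/d) for each: 1, -1, -1, 1.
Σ = 7^1 − 7^2 − 7^3 + 7^6 = 117264.
N = 117264/6 = 19544.

19544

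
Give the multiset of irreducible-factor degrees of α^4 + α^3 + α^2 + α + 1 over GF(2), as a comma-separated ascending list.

Write h(α) = α^4 + α^3 + α^2 + α + 1.
Roots in GF(2): h(0) = 1; h(1) = 1.
Complete factorization: h(α) = (α^4 + α^3 + α^2 + α + 1).
Factor degrees with multiplicity: 4 = 4.

4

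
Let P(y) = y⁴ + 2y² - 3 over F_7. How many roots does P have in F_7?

4

Evaluate at each of the 7 elements of F_7:
P(0) = 4; P(1) = 0 → root; P(2) = 0 → root; P(3) = 5; P(4) = 5; P(5) = 0 → root; P(6) = 0 → root.
Roots: {1, 2, 5, 6}.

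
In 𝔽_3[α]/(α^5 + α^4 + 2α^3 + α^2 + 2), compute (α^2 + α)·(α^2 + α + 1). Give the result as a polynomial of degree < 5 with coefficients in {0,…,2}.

α^4 + 2α^3 + 2α^2 + α

Multiply in 𝔽_3[α]: (α^2 + α)·(α^2 + α + 1) = α^4 + 2α^3 + 2α^2 + α.
Reduced: α^4 + 2α^3 + 2α^2 + α.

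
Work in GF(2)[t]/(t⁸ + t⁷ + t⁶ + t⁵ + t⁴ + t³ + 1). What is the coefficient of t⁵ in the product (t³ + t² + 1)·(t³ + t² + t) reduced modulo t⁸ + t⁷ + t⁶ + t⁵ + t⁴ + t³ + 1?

Multiply in GF(2)[t]: (t³ + t² + 1)·(t³ + t² + t) = t⁶ + t² + t.
Reduced: t⁶ + t² + t.

0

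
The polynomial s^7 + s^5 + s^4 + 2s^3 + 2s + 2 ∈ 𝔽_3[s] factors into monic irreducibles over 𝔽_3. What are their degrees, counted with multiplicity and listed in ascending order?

1, 1, 1, 2, 2

Write f(s) = s^7 + s^5 + s^4 + 2s^3 + 2s + 2.
Roots in 𝔽_3: f(0) = 2; f(1) = 0 → root; f(2) = 0 → root.
Linear factors from roots: (s + 2), (s + 1).
Complete factorization: f(s) = (s + 1)·(s + 2)^2·(s^2 + 1)·(s^2 + s + 2).
Factor degrees with multiplicity: 1 + 1 + 1 + 2 + 2 = 7.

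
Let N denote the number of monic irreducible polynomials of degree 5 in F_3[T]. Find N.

48

By the necklace-counting formula, N_3(5) = (1/5) Σ_{d|5} μ(5/d)·3^d.
Divisors of 5: 1, 5; μ(5/d) for each: -1, 1.
Σ = − 3^1 + 3^5 = 240.
N = 240/5 = 48.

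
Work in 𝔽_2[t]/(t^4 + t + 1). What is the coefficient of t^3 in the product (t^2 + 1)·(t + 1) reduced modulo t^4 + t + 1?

1

Multiply in 𝔽_2[t]: (t^2 + 1)·(t + 1) = t^3 + t^2 + t + 1.
Reduced: t^3 + t^2 + t + 1.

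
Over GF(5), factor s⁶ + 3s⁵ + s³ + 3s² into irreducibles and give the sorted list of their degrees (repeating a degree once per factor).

1, 1, 1, 1, 2

Write g(s) = s⁶ + 3s⁵ + s³ + 3s².
Roots in GF(5): g(0) = 0 → root; g(1) = 3; g(2) = 0 → root; g(3) = 2; g(4) = 0 → root.
Linear factors from roots: (s), (s + 3), (s + 1).
Complete factorization: g(s) = (s + 1)·(s + 3)·(s)^2·(s² + 4s + 1).
Factor degrees with multiplicity: 1 + 1 + 1 + 1 + 2 = 6.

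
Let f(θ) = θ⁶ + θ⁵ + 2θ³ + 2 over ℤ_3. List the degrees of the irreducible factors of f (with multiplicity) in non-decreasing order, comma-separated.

1, 1, 4

Roots in ℤ_3: f(0) = 2; f(1) = 0 → root; f(2) = 0 → root.
Linear factors from roots: (θ + 2), (θ + 1).
Complete factorization: f(θ) = (θ + 1)·(θ + 2)·(θ⁴ + θ³ + θ² + 1).
Factor degrees with multiplicity: 1 + 1 + 4 = 6.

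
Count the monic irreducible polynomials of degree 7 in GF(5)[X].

x^(5^7) − x is the product of all monic irreducibles of degree dividing 7; Möbius inversion gives N = (1/7) Σ μ(7/d)·5^d.
Divisors of 7: 1, 7; μ(7/d) for each: -1, 1.
Σ = − 5^1 + 5^7 = 78120.
N = 78120/7 = 11160.

11160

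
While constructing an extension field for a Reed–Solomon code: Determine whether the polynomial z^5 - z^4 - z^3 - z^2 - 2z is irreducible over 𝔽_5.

Write h(z) = z^5 - z^4 - z^3 - z^2 - 2z.
Check for roots in 𝔽_5: h(0) = 0 → root; h(1) = 1; h(2) = 0 → root; h(3) = 0 → root; h(4) = 0 → root.
h(0) = 0, so (z) divides h(z); h is reducible.

No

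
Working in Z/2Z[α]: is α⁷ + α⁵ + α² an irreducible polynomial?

Write P(α) = α⁷ + α⁵ + α².
Check for roots in Z/2Z: P(0) = 0 → root; P(1) = 1.
P(0) = 0, so (α) divides P(α); P is reducible.

No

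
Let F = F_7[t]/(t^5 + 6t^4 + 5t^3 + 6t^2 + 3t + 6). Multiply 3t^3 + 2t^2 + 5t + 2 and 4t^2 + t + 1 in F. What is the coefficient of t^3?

Multiply in F_7[t]: (3t^3 + 2t^2 + 5t + 2)·(4t^2 + t + 1) = 5t^5 + 4t^4 + 4t^3 + t^2 + 2.
Reduce using t^5 ≡ t^4 + 2t^3 + t^2 + 4t + 1 (mod t^5 + 6t^4 + 5t^3 + 6t^2 + 3t + 6).
Reduced: 2t^4 + 6t^2 + 6t.

0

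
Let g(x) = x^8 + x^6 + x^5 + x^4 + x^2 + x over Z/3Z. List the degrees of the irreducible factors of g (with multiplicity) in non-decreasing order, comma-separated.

1, 1, 2, 2, 2

Roots in Z/3Z: g(0) = 0 → root; g(1) = 0 → root; g(2) = 2.
Linear factors from roots: (x), (x - 1).
Complete factorization: g(x) = (x)·(x - 1)·(x^2 - x - 1)·(x^2 + x - 1)^2.
Factor degrees with multiplicity: 1 + 1 + 2 + 2 + 2 = 8.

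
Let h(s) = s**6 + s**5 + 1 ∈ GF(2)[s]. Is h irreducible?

Check for roots in GF(2): h(0) = 1; h(1) = 1.
No roots, so no linear factors.
Monic irreducibles of degree 2 over GF(2): s**2 + s + 1.
None of them divide h (all give nonzero remainder).
Monic irreducibles of degree 3 over GF(2): s**3 + s + 1, s**3 + s**2 + 1.
None of them divide h (all give nonzero remainder).
No irreducible factor of degree ≤ 3 exists, so h is irreducible over GF(2).

Yes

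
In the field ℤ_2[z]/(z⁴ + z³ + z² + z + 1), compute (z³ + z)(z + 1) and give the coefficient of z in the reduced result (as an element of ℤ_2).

0

Multiply in ℤ_2[z]: (z³ + z)·(z + 1) = z⁴ + z³ + z² + z.
Reduce using z⁴ ≡ z³ + z² + z + 1 (mod z⁴ + z³ + z² + z + 1).
Reduced: 1.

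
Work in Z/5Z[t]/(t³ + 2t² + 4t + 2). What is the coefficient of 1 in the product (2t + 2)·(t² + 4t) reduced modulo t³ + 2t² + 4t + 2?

Multiply in Z/5Z[t]: (2t + 2)·(t² + 4t) = 2t³ + 3t.
Reduce using t³ ≡ 3t² + t + 3 (mod t³ + 2t² + 4t + 2).
Reduced: t² + 1.

1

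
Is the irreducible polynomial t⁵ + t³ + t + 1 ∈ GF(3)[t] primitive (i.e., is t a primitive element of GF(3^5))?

Yes

Write f(t) = t⁵ + t³ + t + 1.
|GF(3^5)^×| = 3^5 − 1 = 242. Prime factorization: 242 = 2·11^2.
f is primitive ⇔ t has order 242 in GF(3)[t]/(f), i.e. t^(242/q) ≠ 1 for each prime q | 242.
t^(121) mod f = 2.
t^(22) mod f = t⁴ + t² + 2.
None equal 1, so t has full order 242; f is primitive.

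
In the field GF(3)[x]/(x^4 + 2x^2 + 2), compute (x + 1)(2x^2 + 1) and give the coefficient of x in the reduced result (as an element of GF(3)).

1

Multiply in GF(3)[x]: (x + 1)·(2x^2 + 1) = 2x^3 + 2x^2 + x + 1.
Reduced: 2x^3 + 2x^2 + x + 1.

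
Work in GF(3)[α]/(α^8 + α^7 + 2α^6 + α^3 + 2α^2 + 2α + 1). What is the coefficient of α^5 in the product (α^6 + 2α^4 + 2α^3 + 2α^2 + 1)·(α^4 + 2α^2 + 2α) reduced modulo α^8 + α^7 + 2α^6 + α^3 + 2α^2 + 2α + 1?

1

Multiply in GF(3)[α]: (α^6 + 2α^4 + 2α^3 + 2α^2 + 1)·(α^4 + 2α^2 + 2α) = α^10 + α^8 + α^7 + 2α^5 + α^3 + 2α^2 + 2α.
Reduce using α^8 ≡ 2α^7 + α^6 + 2α^3 + α^2 + α + 2 (mod α^8 + α^7 + 2α^6 + α^3 + 2α^2 + 2α + 1).
Reduced: α^5 + 2α^4 + α^3.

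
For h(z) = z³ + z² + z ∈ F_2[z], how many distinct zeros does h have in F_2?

Evaluate at each of the 2 elements of F_2:
h(0) = 0 → root; h(1) = 1.
Roots: {0}.

1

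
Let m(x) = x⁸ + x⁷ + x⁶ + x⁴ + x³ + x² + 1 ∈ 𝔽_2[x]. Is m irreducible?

Check for roots in 𝔽_2: m(0) = 1; m(1) = 1.
No roots, so no linear factors.
Monic irreducibles of degree 2 over GF(2): x² + x + 1.
None of them divide m (all give nonzero remainder).
Monic irreducibles of degree 3 over GF(2): x³ + x + 1, x³ + x² + 1.
None of them divide m (all give nonzero remainder).
Monic irreducibles of degree 4 over GF(2): x⁴ + x + 1, x⁴ + x³ + 1, x⁴ + x³ + x² + x + 1.
None of them divide m (all give nonzero remainder).
No irreducible factor of degree ≤ 4 exists, so m is irreducible over GF(2).

Yes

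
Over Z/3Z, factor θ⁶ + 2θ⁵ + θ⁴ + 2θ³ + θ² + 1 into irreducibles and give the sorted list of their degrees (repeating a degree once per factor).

1, 2, 3

Write h(θ) = θ⁶ + 2θ⁵ + θ⁴ + 2θ³ + θ² + 1.
Roots in Z/3Z: h(0) = 1; h(1) = 2; h(2) = 0 → root.
Linear factors from roots: (θ + 1).
Complete factorization: h(θ) = (θ + 1)·(θ² + 1)·(θ³ + θ² + 2θ + 1).
Factor degrees with multiplicity: 1 + 2 + 3 = 6.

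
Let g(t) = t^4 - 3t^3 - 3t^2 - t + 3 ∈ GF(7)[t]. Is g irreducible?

Yes

Check for roots in GF(7): g(0) = 3; g(1) = 4; g(2) = 2; g(3) = 1; g(4) = 1; g(5) = 5; g(6) = 5.
No roots, so no linear factors.
Degree-2 irreducible divisors: test the 21 monic irreducibles of degree 2 over GF(7).
None of them divide g (all give nonzero remainder).
No irreducible factor of degree ≤ 2 exists, so g is irreducible over GF(7).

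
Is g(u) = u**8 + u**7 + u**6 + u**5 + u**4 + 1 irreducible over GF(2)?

No

Check for roots in GF(2): g(0) = 1; g(1) = 0 → root.
g(1) = 0, so (u − 1) divides g(u); g is reducible.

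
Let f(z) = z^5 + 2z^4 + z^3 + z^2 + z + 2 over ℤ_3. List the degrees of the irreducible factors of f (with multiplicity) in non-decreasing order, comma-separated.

5

Roots in ℤ_3: f(0) = 2; f(1) = 2; f(2) = 2.
Complete factorization: f(z) = (z^5 + 2z^4 + z^3 + z^2 + z + 2).
Factor degrees with multiplicity: 5 = 5.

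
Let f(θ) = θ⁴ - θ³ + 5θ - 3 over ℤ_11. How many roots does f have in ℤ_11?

Evaluate at each of the 11 elements of ℤ_11:
f(0) = 8; f(1) = 2; f(2) = 4; f(3) = 0 → root; f(4) = 0 → root; f(5) = 5; f(6) = 7; f(7) = 0 → root; f(8) = 2; f(9) = 0 → root; f(10) = 5.
Roots: {3, 4, 7, 9}.

4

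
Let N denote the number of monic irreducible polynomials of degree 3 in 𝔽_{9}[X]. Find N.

By the necklace-counting formula, N_9(3) = (1/3) Σ_{d|3} μ(3/d)·9^d.
Divisors of 3: 1, 3; μ(3/d) for each: -1, 1.
Σ = − 9^1 + 9^3 = 720.
N = 720/3 = 240.

240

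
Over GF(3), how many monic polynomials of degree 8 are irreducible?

810

x^(3^8) − x is the product of all monic irreducibles of degree dividing 8; Möbius inversion gives N = (1/8) Σ μ(8/d)·3^d.
Divisors of 8: 1, 2, 4, 8; μ(8/d) for each: 0, 0, -1, 1.
Σ = − 3^4 + 3^8 = 6480.
N = 6480/8 = 810.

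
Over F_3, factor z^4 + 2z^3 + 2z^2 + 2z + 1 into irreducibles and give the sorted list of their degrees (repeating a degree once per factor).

1, 1, 2

Write g(z) = z^4 + 2z^3 + 2z^2 + 2z + 1.
Roots in F_3: g(0) = 1; g(1) = 2; g(2) = 0 → root.
Linear factors from roots: (z + 1).
Complete factorization: g(z) = (z + 1)^2·(z^2 + 1).
Factor degrees with multiplicity: 1 + 1 + 2 = 4.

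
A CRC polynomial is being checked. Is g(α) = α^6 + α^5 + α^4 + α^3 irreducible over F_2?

No

Check for roots in F_2: g(0) = 0 → root; g(1) = 0 → root.
g(0) = 0, so (α) divides g(α); g is reducible.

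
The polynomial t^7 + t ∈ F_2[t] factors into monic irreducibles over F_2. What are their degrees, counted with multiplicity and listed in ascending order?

Write f(t) = t^7 + t.
Roots in F_2: f(0) = 0 → root; f(1) = 0 → root.
Linear factors from roots: (t), (t + 1).
Complete factorization: f(t) = (t)·(t + 1)^2·(t^2 + t + 1)^2.
Factor degrees with multiplicity: 1 + 1 + 1 + 2 + 2 = 7.

1, 1, 1, 2, 2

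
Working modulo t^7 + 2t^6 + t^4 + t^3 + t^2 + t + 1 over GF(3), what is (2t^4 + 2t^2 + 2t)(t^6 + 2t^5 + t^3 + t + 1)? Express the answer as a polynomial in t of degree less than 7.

t^6 + t^4 + 2t^3 + t + 1

Multiply in GF(3)[t]: (2t^4 + 2t^2 + 2t)·(t^6 + 2t^5 + t^3 + t + 1) = 2t^10 + t^9 + 2t^8 + 2t^7 + t^6 + t^5 + t^4 + 2t^3 + t^2 + 2t.
Reduce using t^7 ≡ t^6 + 2t^4 + 2t^3 + 2t^2 + 2t + 2 (mod t^7 + 2t^6 + t^4 + t^3 + t^2 + t + 1).
Reduced: t^6 + t^4 + 2t^3 + t + 1.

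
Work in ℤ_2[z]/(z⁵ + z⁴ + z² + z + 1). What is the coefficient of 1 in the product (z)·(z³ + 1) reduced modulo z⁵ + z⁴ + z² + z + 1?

Multiply in ℤ_2[z]: (z)·(z³ + 1) = z⁴ + z.
Reduced: z⁴ + z.

0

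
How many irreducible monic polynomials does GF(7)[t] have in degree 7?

By the necklace-counting formula, N_7(7) = (1/7) Σ_{d|7} μ(7/d)·7^d.
Divisors of 7: 1, 7; μ(7/d) for each: -1, 1.
Σ = − 7^1 + 7^7 = 823536.
N = 823536/7 = 117648.

117648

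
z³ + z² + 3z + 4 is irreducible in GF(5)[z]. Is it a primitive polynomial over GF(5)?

Write f(z) = z³ + z² + 3z + 4.
|GF(5^3)^×| = 5^3 − 1 = 124. Prime factorization: 124 = 2^2·31.
f is primitive ⇔ z has order 124 in GF(5)[z]/(f), i.e. z^(124/q) ≠ 1 for each prime q | 124.
z^(62) mod f = 1
z^(4) mod f = 3z² + 4z + 4.
Since z^(62) = 1, the order of z divides 62 < 124; not primitive.

No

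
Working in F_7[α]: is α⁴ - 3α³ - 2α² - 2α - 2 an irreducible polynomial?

Yes

Write f(α) = α⁴ - 3α³ - 2α² - 2α - 2.
Check for roots in F_7: f(0) = 5; f(1) = 6; f(2) = 6; f(3) = 2; f(4) = 1; f(5) = 6; f(6) = 2.
No roots, so no linear factors.
Degree-2 irreducible divisors: test the 21 monic irreducibles of degree 2 over GF(7).
None of them divide f (all give nonzero remainder).
No irreducible factor of degree ≤ 2 exists, so f is irreducible over GF(7).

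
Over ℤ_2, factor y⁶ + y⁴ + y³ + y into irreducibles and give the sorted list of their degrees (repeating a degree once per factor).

Write h(y) = y⁶ + y⁴ + y³ + y.
Roots in ℤ_2: h(0) = 0 → root; h(1) = 0 → root.
Linear factors from roots: (y), (y + 1).
Complete factorization: h(y) = (y)·(y + 1)^3·(y² + y + 1).
Factor degrees with multiplicity: 1 + 1 + 1 + 1 + 2 = 6.

1, 1, 1, 1, 2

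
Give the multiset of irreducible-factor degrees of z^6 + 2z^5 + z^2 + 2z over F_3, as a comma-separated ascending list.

Write g(z) = z^6 + 2z^5 + z^2 + 2z.
Roots in F_3: g(0) = 0 → root; g(1) = 0 → root; g(2) = 1.
Linear factors from roots: (z), (z + 2).
Complete factorization: g(z) = (z)·(z + 2)·(z^2 + z + 2)·(z^2 + 2z + 2).
Factor degrees with multiplicity: 1 + 1 + 2 + 2 = 6.

1, 1, 2, 2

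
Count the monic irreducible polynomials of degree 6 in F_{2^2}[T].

By the necklace-counting formula, N_4(6) = (1/6) Σ_{d|6} μ(6/d)·4^d.
Divisors of 6: 1, 2, 3, 6; μ(6/d) for each: 1, -1, -1, 1.
Σ = 4^1 − 4^2 − 4^3 + 4^6 = 4020.
N = 4020/6 = 670.

670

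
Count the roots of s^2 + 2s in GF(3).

2

Write f(s) = s^2 + 2s.
Evaluate at each of the 3 elements of GF(3):
f(0) = 0 → root; f(1) = 0 → root; f(2) = 2.
Roots: {0, 1}.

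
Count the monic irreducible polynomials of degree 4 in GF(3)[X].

x^(3^4) − x is the product of all monic irreducibles of degree dividing 4; Möbius inversion gives N = (1/4) Σ μ(4/d)·3^d.
Divisors of 4: 1, 2, 4; μ(4/d) for each: 0, -1, 1.
Σ = − 3^2 + 3^4 = 72.
N = 72/4 = 18.

18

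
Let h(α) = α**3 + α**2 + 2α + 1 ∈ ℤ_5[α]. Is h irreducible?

Check for roots in ℤ_5: h(0) = 1; h(1) = 0 → root; h(2) = 2; h(3) = 3; h(4) = 4.
h(1) = 0, so (α − 1) divides h(α); h is reducible.

No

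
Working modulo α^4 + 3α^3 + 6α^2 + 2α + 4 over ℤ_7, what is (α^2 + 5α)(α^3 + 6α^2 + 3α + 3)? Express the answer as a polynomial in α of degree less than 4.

Multiply in ℤ_7[α]: (α^2 + 5α)·(α^3 + 6α^2 + 3α + 3) = α^5 + 4α^4 + 5α^3 + 4α^2 + α.
Reduce using α^4 ≡ 4α^3 + α^2 + 5α + 3 (mod α^4 + 3α^3 + 6α^2 + 2α + 4).
Reduced: 3α^3 + 3α^2 + 2α + 3.

3α^3 + 3α^2 + 2α + 3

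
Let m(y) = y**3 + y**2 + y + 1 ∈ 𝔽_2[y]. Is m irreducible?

Check for roots in 𝔽_2: m(0) = 1; m(1) = 0 → root.
m(1) = 0, so (y − 1) divides m(y); m is reducible.

No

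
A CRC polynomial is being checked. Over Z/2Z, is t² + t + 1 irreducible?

Yes

Write g(t) = t² + t + 1.
Check for roots in Z/2Z: g(0) = 1; g(1) = 1.
No roots. A degree-2 polynomial over a field with no linear factor is irreducible.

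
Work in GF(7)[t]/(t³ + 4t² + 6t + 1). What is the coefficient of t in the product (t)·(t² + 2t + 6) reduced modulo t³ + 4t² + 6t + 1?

Multiply in GF(7)[t]: (t)·(t² + 2t + 6) = t³ + 2t² + 6t.
Reduce using t³ ≡ 3t² + t + 6 (mod t³ + 4t² + 6t + 1).
Reduced: 5t² + 6.

0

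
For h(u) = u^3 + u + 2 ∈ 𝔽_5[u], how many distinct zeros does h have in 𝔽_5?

Evaluate at each of the 5 elements of 𝔽_5:
h(0) = 2; h(1) = 4; h(2) = 2; h(3) = 2; h(4) = 0 → root.
Roots: {4}.

1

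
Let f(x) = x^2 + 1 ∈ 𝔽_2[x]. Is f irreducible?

No

Check for roots in 𝔽_2: f(0) = 1; f(1) = 0 → root.
f(1) = 0, so (x − 1) divides f(x); f is reducible.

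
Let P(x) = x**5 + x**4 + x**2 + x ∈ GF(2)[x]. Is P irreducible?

Check for roots in GF(2): P(0) = 0 → root; P(1) = 0 → root.
P(0) = 0, so (x) divides P(x); P is reducible.

No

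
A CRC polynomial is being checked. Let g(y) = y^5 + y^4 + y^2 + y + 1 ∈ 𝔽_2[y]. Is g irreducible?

Yes

Check for roots in 𝔽_2: g(0) = 1; g(1) = 1.
No roots, so no linear factors.
Monic irreducibles of degree 2 over GF(2): y^2 + y + 1.
None of them divide g (all give nonzero remainder).
No irreducible factor of degree ≤ 2 exists, so g is irreducible over GF(2).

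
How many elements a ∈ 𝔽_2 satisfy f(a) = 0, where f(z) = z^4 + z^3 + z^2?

1

Evaluate at each of the 2 elements of 𝔽_2:
f(0) = 0 → root; f(1) = 1.
Roots: {0}.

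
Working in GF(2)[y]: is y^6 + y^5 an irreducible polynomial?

No

Write P(y) = y^6 + y^5.
Check for roots in GF(2): P(0) = 0 → root; P(1) = 0 → root.
P(0) = 0, so (y) divides P(y); P is reducible.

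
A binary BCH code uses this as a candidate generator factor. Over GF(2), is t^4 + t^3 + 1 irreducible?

Yes

Write P(t) = t^4 + t^3 + 1.
Check for roots in GF(2): P(0) = 1; P(1) = 1.
No roots, so no linear factors.
Monic irreducibles of degree 2 over GF(2): t^2 + t + 1.
None of them divide P (all give nonzero remainder).
No irreducible factor of degree ≤ 2 exists, so P is irreducible over GF(2).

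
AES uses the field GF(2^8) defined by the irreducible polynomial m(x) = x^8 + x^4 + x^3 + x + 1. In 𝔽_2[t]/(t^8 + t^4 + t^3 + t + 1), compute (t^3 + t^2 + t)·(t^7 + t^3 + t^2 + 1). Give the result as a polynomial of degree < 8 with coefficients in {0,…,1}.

t^2 + t + 1

Multiply in 𝔽_2[t]: (t^3 + t^2 + t)·(t^7 + t^3 + t^2 + 1) = t^10 + t^9 + t^8 + t^6 + t^2 + t.
Reduce using t^8 ≡ t^4 + t^3 + t + 1 (mod t^8 + t^4 + t^3 + t + 1).
Reduced: t^2 + t + 1.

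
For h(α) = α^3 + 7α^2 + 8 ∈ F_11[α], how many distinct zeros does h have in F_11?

Evaluate at each of the 11 elements of F_11:
h(0) = 8; h(1) = 5; h(2) = 0 → root; h(3) = 10; h(4) = 8; h(5) = 0 → root; h(6) = 3; h(7) = 1; h(8) = 0 → root; h(9) = 6; h(10) = 3.
Roots: {2, 5, 8}.

3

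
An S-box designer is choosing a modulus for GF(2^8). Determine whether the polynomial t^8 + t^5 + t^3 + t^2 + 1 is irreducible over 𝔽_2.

Write P(t) = t^8 + t^5 + t^3 + t^2 + 1.
Check for roots in 𝔽_2: P(0) = 1; P(1) = 1.
No roots, so no linear factors.
Monic irreducibles of degree 2 over GF(2): t^2 + t + 1.
None of them divide P (all give nonzero remainder).
Monic irreducibles of degree 3 over GF(2): t^3 + t + 1, t^3 + t^2 + 1.
None of them divide P (all give nonzero remainder).
Monic irreducibles of degree 4 over GF(2): t^4 + t + 1, t^4 + t^3 + 1, t^4 + t^3 + t^2 + t + 1.
None of them divide P (all give nonzero remainder).
No irreducible factor of degree ≤ 4 exists, so P is irreducible over GF(2).

Yes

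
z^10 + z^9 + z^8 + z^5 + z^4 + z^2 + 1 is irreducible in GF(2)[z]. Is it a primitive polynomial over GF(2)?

No

Write f(z) = z^10 + z^9 + z^8 + z^5 + z^4 + z^2 + 1.
|GF(2^10)^×| = 2^10 − 1 = 1023. Prime factorization: 1023 = 3·11·31.
f is primitive ⇔ z has order 1023 in GF(2)[z]/(f), i.e. z^(1023/q) ≠ 1 for each prime q | 1023.
z^(341) mod f = 1
z^(93) mod f = z^8 + z^5 + z^3 + z^2 + z.
z^(33) mod f = z^8 + z^6 + z^2 + 1.
Since z^(341) = 1, the order of z divides 341 < 1023; not primitive.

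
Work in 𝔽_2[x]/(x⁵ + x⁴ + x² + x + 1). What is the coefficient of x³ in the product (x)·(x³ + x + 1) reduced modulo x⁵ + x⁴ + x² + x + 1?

Multiply in 𝔽_2[x]: (x)·(x³ + x + 1) = x⁴ + x² + x.
Reduced: x⁴ + x² + x.

0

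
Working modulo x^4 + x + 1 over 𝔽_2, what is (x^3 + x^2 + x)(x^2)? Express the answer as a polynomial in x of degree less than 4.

x^3 + x^2 + 1

Multiply in 𝔽_2[x]: (x^3 + x^2 + x)·(x^2) = x^5 + x^4 + x^3.
Reduce using x^4 ≡ x + 1 (mod x^4 + x + 1).
Reduced: x^3 + x^2 + 1.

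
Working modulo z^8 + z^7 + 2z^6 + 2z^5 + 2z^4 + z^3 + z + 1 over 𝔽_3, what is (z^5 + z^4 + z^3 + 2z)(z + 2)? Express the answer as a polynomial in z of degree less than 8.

Multiply in 𝔽_3[z]: (z^5 + z^4 + z^3 + 2z)·(z + 2) = z^6 + 2z^3 + 2z^2 + z.
Reduced: z^6 + 2z^3 + 2z^2 + z.

z^6 + 2z^3 + 2z^2 + z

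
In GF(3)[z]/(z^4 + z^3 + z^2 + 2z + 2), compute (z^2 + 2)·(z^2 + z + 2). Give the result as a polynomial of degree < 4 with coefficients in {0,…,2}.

Multiply in GF(3)[z]: (z^2 + 2)·(z^2 + z + 2) = z^4 + z^3 + z^2 + 2z + 1.
Reduce using z^4 ≡ 2z^3 + 2z^2 + z + 1 (mod z^4 + z^3 + z^2 + 2z + 2).
Reduced: 2.

2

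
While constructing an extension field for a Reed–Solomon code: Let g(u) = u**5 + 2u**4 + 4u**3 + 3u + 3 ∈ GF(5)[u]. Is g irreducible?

No

Check for roots in GF(5): g(0) = 3; g(1) = 3; g(2) = 0 → root; g(3) = 0 → root; g(4) = 2.
g(2) = 0, so (u − 2) divides g(u); g is reducible.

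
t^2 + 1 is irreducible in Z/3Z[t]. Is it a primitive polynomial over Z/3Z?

Write f(t) = t^2 + 1.
|GF(3^2)^×| = 3^2 − 1 = 8. Prime factorization: 8 = 2^3.
f is primitive ⇔ t has order 8 in GF(3)[t]/(f), i.e. t^(8/q) ≠ 1 for each prime q | 8.
t^(4) mod f = 1
Since t^(4) = 1, the order of t divides 4 < 8; not primitive.

No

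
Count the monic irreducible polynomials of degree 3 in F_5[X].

40

The number of monic irreducibles of degree 3 over GF(5) is (1/3)·Σ_{d∣3} μ(3/d) 5^d.
Divisors of 3: 1, 3; μ(3/d) for each: -1, 1.
Σ = − 5^1 + 5^3 = 120.
N = 120/3 = 40.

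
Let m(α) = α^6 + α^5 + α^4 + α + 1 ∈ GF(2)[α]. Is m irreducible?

Yes

Check for roots in GF(2): m(0) = 1; m(1) = 1.
No roots, so no linear factors.
Monic irreducibles of degree 2 over GF(2): α^2 + α + 1.
None of them divide m (all give nonzero remainder).
Monic irreducibles of degree 3 over GF(2): α^3 + α + 1, α^3 + α^2 + 1.
None of them divide m (all give nonzero remainder).
No irreducible factor of degree ≤ 3 exists, so m is irreducible over GF(2).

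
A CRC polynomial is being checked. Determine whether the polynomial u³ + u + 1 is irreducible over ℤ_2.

Write m(u) = u³ + u + 1.
Check for roots in ℤ_2: m(0) = 1; m(1) = 1.
No roots. A degree-3 polynomial over a field with no linear factor is irreducible.

Yes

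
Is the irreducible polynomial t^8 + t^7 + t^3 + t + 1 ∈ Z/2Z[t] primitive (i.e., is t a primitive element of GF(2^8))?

No

Write f(t) = t^8 + t^7 + t^3 + t + 1.
|GF(2^8)^×| = 2^8 − 1 = 255. Prime factorization: 255 = 3·5·17.
f is primitive ⇔ t has order 255 in GF(2)[t]/(f), i.e. t^(255/q) ≠ 1 for each prime q | 255.
t^(85) mod f = 1
t^(51) mod f = t^4 + t^3 + t^2 + t.
t^(15) mod f = t^6 + t^4 + t^2 + 1.
Since t^(85) = 1, the order of t divides 85 < 255; not primitive.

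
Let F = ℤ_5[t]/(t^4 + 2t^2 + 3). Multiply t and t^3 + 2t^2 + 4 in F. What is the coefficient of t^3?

2

Multiply in ℤ_5[t]: (t)·(t^3 + 2t^2 + 4) = t^4 + 2t^3 + 4t.
Reduce using t^4 ≡ 3t^2 + 2 (mod t^4 + 2t^2 + 3).
Reduced: 2t^3 + 3t^2 + 4t + 2.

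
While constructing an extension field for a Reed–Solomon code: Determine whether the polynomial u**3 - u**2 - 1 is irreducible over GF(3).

No

Write P(u) = u**3 - u**2 - 1.
Check for roots in GF(3): P(0) = 2; P(1) = 2; P(2) = 0 → root.
P(2) = 0, so (u − 2) divides P(u); P is reducible.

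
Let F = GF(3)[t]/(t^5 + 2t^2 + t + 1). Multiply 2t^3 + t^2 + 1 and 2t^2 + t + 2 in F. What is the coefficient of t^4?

1

Multiply in GF(3)[t]: (2t^3 + t^2 + 1)·(2t^2 + t + 2) = t^5 + t^4 + 2t^3 + t^2 + t + 2.
Reduce using t^5 ≡ t^2 + 2t + 2 (mod t^5 + 2t^2 + t + 1).
Reduced: t^4 + 2t^3 + 2t^2 + 1.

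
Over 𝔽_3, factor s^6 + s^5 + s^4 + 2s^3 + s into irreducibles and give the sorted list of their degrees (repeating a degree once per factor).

1, 1, 2, 2

Write g(s) = s^6 + s^5 + s^4 + 2s^3 + s.
Roots in 𝔽_3: g(0) = 0 → root; g(1) = 0 → root; g(2) = 1.
Linear factors from roots: (s), (s + 2).
Complete factorization: g(s) = (s)·(s + 2)·(s^2 + 1)·(s^2 + 2s + 2).
Factor degrees with multiplicity: 1 + 1 + 2 + 2 = 6.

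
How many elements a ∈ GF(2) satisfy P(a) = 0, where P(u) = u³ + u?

Evaluate at each of the 2 elements of GF(2):
P(0) = 0 → root; P(1) = 0 → root.
Roots: {0, 1}.

2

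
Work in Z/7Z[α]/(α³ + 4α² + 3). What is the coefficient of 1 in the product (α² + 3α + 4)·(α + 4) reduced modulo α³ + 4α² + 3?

Multiply in Z/7Z[α]: (α² + 3α + 4)·(α + 4) = α³ + 2α + 2.
Reduce using α³ ≡ 3α² + 4 (mod α³ + 4α² + 3).
Reduced: 3α² + 2α + 6.

6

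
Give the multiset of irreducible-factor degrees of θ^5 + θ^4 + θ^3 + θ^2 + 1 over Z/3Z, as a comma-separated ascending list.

Write g(θ) = θ^5 + θ^4 + θ^3 + θ^2 + 1.
Roots in Z/3Z: g(0) = 1; g(1) = 2; g(2) = 1.
Complete factorization: g(θ) = (θ^2 + θ + 2)·(θ^3 + 2θ + 2).
Factor degrees with multiplicity: 2 + 3 = 5.

2, 3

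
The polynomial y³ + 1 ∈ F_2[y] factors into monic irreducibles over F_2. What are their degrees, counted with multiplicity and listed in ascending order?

Write h(y) = y³ + 1.
Roots in F_2: h(0) = 1; h(1) = 0 → root.
Linear factors from roots: (y + 1).
Complete factorization: h(y) = (y + 1)·(y² + y + 1).
Factor degrees with multiplicity: 1 + 2 = 3.

1, 2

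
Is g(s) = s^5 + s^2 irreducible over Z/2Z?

Check for roots in Z/2Z: g(0) = 0 → root; g(1) = 0 → root.
g(0) = 0, so (s) divides g(s); g is reducible.

No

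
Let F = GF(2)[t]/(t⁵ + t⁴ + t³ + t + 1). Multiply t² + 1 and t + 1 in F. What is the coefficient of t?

1

Multiply in GF(2)[t]: (t² + 1)·(t + 1) = t³ + t² + t + 1.
Reduced: t³ + t² + t + 1.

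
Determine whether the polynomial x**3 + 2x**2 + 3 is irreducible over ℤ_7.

Write h(x) = x**3 + 2x**2 + 3.
Check for roots in ℤ_7: h(0) = 3; h(1) = 6; h(2) = 5; h(3) = 6; h(4) = 1; h(5) = 3; h(6) = 4.
No roots. A degree-3 polynomial over a field with no linear factor is irreducible.

Yes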